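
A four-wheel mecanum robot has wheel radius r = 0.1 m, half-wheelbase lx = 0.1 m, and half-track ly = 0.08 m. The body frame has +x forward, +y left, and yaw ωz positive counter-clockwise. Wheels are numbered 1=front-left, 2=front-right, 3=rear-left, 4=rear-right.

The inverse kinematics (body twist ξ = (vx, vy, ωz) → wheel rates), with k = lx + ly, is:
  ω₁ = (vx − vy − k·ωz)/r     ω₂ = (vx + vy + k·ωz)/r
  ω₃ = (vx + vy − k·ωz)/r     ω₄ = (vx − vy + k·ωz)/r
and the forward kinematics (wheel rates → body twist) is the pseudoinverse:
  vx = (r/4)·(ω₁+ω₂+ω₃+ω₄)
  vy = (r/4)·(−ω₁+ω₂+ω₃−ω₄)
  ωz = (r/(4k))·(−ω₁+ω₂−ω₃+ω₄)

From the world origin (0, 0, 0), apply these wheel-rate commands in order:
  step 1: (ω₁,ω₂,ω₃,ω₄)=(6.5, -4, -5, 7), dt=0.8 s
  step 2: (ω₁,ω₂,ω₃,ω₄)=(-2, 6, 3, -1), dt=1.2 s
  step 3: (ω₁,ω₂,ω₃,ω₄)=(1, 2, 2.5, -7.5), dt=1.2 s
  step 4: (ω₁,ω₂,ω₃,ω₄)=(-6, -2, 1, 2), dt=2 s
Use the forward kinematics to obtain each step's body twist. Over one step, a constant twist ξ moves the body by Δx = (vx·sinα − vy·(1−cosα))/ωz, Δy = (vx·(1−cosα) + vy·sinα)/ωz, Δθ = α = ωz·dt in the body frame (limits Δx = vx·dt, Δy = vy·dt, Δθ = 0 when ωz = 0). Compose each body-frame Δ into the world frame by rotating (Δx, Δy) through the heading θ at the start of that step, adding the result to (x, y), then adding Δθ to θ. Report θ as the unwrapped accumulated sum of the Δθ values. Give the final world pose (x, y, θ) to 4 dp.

(-0.2008, 0.3805, 0.7222)

step 1: ξ=(vx,vy,ωz)=(0.1125, -0.5625, 0.2083), dt=0.8 → body Δ=(0.1270, -0.4404, 0.1667) → world pose (0.1270, -0.4404, 0.1667)
step 2: ξ=(vx,vy,ωz)=(0.1500, 0.3000, 0.5556), dt=1.2 → body Δ=(0.0513, 0.3917, 0.6667) → world pose (0.1126, -0.0456, 0.8333)
step 3: ξ=(vx,vy,ωz)=(-0.0500, 0.2750, -1.2500), dt=1.2 → body Δ=(0.1645, 0.2566, -1.5000) → world pose (0.0333, 0.2487, -0.6667)
step 4: ξ=(vx,vy,ωz)=(-0.1250, 0.0750, 0.6944), dt=2.0 → body Δ=(-0.2655, -0.0412, 1.3889) → world pose (-0.2008, 0.3805, 0.7222)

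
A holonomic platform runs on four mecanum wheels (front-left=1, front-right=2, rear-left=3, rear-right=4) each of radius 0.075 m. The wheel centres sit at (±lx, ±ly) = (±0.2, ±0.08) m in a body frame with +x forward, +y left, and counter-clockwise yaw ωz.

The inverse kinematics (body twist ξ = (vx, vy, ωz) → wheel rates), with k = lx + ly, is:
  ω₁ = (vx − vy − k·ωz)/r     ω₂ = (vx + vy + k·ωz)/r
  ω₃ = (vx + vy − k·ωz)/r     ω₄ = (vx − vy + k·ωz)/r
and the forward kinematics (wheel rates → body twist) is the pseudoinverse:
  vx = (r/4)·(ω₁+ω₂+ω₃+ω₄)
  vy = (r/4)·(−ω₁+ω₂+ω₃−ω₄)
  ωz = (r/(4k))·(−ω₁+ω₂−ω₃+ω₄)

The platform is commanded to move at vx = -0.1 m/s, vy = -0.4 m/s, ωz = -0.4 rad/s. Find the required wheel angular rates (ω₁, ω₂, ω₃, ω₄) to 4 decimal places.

(5.4933, -8.1600, -5.1733, 2.5067)

k = lx + ly = 0.2 + 0.08 = 0.2800;  k·ωz = 0.2800·-0.4 = -0.1120
ω₁ (FL) = (vx − vy − k·ωz)/r = 0.4120/0.075 = 5.4933
ω₂ (FR) = (vx + vy + k·ωz)/r = -0.6120/0.075 = -8.1600
ω₃ (RL) = (vx + vy − k·ωz)/r = -0.3880/0.075 = -5.1733
ω₄ (RR) = (vx − vy + k·ωz)/r = 0.1880/0.075 = 2.5067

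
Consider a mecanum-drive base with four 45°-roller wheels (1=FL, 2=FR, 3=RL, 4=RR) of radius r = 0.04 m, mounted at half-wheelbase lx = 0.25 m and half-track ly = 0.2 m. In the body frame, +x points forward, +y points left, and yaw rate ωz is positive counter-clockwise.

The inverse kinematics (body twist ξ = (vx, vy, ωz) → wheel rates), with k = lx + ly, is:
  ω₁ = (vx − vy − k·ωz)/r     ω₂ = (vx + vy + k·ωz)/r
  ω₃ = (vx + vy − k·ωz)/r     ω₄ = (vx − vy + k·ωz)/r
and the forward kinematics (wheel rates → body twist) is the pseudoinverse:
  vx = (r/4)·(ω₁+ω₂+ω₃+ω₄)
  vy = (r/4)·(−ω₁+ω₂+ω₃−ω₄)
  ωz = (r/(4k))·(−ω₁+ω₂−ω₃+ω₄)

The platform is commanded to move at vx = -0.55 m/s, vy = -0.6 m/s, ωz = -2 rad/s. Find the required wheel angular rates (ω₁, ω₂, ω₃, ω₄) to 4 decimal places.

k = lx + ly = 0.25 + 0.2 = 0.4500;  k·ωz = 0.4500·-2 = -0.9000
ω₁ (FL) = (vx − vy − k·ωz)/r = 0.9500/0.04 = 23.7500
ω₂ (FR) = (vx + vy + k·ωz)/r = -2.0500/0.04 = -51.2500
ω₃ (RL) = (vx + vy − k·ωz)/r = -0.2500/0.04 = -6.2500
ω₄ (RR) = (vx − vy + k·ωz)/r = -0.8500/0.04 = -21.2500

(23.7500, -51.2500, -6.2500, -21.2500)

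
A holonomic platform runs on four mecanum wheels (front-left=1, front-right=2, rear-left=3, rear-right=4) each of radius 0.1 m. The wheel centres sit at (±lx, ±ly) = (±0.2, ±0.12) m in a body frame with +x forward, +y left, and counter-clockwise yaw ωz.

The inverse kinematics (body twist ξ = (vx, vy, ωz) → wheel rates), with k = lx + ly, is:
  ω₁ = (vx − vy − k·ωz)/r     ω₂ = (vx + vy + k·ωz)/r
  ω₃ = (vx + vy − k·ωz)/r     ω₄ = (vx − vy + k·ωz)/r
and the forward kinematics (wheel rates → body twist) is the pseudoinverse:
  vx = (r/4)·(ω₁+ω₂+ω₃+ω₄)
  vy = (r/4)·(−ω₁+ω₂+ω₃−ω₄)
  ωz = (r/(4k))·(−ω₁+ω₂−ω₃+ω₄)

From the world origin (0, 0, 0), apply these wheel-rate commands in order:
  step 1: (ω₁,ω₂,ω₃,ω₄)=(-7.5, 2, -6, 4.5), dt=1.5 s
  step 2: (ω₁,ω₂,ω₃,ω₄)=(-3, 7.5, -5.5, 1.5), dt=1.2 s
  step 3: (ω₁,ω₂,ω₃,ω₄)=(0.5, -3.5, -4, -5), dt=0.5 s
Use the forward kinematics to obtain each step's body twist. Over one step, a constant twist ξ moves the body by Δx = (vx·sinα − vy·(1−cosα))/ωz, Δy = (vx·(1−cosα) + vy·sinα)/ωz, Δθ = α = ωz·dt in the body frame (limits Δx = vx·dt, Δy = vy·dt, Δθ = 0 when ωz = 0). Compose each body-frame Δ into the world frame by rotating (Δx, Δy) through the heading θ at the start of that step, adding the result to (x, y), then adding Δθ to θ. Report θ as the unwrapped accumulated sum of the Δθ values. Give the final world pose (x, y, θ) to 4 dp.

(0.0204, -0.1665, 3.7891)

step 1: ξ=(vx,vy,ωz)=(-0.1750, -0.0250, 1.5625), dt=1.5 → body Δ=(-0.0530, -0.2017, 2.3438) → world pose (-0.0530, -0.2017, 2.3438)
step 2: ξ=(vx,vy,ωz)=(0.0125, 0.0875, 1.3672), dt=1.2 → body Δ=(-0.0593, 0.0736, 1.6406) → world pose (-0.0643, -0.2955, 3.9844)
step 3: ξ=(vx,vy,ωz)=(-0.3000, -0.0750, -0.3906), dt=0.5 → body Δ=(-0.1527, -0.0227, -0.1953) → world pose (0.0204, -0.1665, 3.7891)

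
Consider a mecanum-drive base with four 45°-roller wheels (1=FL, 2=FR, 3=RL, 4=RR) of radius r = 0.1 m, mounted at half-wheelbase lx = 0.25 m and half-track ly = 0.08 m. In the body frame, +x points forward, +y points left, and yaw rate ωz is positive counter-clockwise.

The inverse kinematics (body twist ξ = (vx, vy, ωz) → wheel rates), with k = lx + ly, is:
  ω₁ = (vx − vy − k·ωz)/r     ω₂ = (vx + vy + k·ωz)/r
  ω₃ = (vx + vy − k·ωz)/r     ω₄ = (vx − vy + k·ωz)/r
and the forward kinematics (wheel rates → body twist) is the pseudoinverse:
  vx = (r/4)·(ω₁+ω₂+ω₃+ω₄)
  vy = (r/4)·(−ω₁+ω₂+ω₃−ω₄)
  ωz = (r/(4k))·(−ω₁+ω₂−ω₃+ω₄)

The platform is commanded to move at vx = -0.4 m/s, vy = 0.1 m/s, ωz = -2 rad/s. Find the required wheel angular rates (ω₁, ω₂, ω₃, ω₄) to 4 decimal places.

k = lx + ly = 0.25 + 0.08 = 0.3300;  k·ωz = 0.3300·-2 = -0.6600
ω₁ (FL) = (vx − vy − k·ωz)/r = 0.1600/0.1 = 1.6000
ω₂ (FR) = (vx + vy + k·ωz)/r = -0.9600/0.1 = -9.6000
ω₃ (RL) = (vx + vy − k·ωz)/r = 0.3600/0.1 = 3.6000
ω₄ (RR) = (vx − vy + k·ωz)/r = -1.1600/0.1 = -11.6000

(1.6000, -9.6000, 3.6000, -11.6000)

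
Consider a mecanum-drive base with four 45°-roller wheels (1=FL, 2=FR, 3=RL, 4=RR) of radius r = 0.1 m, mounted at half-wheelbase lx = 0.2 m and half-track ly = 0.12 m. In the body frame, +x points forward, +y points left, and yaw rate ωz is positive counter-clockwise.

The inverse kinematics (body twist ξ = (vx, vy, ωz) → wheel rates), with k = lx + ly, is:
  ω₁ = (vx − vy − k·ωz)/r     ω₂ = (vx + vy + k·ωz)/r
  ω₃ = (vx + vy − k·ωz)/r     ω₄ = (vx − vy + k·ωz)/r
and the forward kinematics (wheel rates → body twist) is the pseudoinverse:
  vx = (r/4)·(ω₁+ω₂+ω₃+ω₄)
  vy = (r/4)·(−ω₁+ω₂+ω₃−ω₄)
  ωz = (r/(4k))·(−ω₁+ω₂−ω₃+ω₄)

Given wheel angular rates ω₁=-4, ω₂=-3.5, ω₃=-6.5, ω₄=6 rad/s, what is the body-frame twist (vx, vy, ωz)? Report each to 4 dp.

(-0.2000, -0.3000, 1.0156)

k = lx + ly = 0.2 + 0.12 = 0.3200
ω₁+ω₂+ω₃+ω₄ = -8.0000  →  vx = (0.1/4)·-8.0000 = -0.2000
−ω₁+ω₂+ω₃−ω₄ = -12.0000  →  vy = (0.1/4)·-12.0000 = -0.3000
−ω₁+ω₂−ω₃+ω₄ = 13.0000  →  ωz = (0.1/1.2800)·13.0000 = 1.0156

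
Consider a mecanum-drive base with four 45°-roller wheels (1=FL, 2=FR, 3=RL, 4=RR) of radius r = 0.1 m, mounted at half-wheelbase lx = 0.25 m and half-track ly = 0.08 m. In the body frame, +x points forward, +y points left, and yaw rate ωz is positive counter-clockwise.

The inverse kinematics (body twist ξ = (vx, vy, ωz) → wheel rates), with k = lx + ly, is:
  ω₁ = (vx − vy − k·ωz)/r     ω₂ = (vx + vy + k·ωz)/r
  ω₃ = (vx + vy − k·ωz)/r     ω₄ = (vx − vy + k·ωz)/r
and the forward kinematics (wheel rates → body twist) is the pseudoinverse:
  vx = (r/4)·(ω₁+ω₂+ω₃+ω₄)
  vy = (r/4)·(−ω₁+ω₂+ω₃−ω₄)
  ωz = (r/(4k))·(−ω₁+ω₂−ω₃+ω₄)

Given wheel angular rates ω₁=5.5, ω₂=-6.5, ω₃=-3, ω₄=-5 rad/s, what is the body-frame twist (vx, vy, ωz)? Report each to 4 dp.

(-0.2250, -0.2500, -1.0606)

k = lx + ly = 0.25 + 0.08 = 0.3300
ω₁+ω₂+ω₃+ω₄ = -9.0000  →  vx = (0.1/4)·-9.0000 = -0.2250
−ω₁+ω₂+ω₃−ω₄ = -10.0000  →  vy = (0.1/4)·-10.0000 = -0.2500
−ω₁+ω₂−ω₃+ω₄ = -14.0000  →  ωz = (0.1/1.3200)·-14.0000 = -1.0606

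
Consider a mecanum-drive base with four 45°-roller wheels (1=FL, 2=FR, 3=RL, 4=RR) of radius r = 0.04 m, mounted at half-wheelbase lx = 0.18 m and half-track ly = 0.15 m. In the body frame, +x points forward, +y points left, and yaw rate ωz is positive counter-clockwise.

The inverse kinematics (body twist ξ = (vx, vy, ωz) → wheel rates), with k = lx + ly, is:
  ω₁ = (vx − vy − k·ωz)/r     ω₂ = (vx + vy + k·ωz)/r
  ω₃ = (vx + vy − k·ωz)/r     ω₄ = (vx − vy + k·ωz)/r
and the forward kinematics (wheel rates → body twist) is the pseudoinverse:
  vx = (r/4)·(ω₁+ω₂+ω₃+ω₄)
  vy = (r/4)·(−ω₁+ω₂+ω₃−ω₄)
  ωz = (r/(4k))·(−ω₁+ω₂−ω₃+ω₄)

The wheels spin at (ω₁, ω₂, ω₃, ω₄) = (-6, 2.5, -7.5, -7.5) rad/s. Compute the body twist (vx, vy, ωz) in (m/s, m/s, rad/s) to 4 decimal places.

(-0.1850, 0.0850, 0.2576)

k = lx + ly = 0.18 + 0.15 = 0.3300
ω₁+ω₂+ω₃+ω₄ = -18.5000  →  vx = (0.04/4)·-18.5000 = -0.1850
−ω₁+ω₂+ω₃−ω₄ = 8.5000  →  vy = (0.04/4)·8.5000 = 0.0850
−ω₁+ω₂−ω₃+ω₄ = 8.5000  →  ωz = (0.04/1.3200)·8.5000 = 0.2576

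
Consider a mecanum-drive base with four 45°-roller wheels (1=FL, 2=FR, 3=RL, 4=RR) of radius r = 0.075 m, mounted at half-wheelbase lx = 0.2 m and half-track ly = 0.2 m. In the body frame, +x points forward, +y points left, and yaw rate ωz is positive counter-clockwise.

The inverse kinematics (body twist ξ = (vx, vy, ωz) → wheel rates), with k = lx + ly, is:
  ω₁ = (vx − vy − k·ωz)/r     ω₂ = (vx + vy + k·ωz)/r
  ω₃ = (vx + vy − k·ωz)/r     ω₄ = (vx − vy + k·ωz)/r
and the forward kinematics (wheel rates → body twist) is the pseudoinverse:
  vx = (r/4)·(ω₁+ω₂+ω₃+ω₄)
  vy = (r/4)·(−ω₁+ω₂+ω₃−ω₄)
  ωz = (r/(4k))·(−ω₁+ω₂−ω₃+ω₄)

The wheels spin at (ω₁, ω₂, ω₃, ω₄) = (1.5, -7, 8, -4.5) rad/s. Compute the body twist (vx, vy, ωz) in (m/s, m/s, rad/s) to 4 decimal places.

k = lx + ly = 0.2 + 0.2 = 0.4000
ω₁+ω₂+ω₃+ω₄ = -2.0000  →  vx = (0.075/4)·-2.0000 = -0.0375
−ω₁+ω₂+ω₃−ω₄ = 4.0000  →  vy = (0.075/4)·4.0000 = 0.0750
−ω₁+ω₂−ω₃+ω₄ = -21.0000  →  ωz = (0.075/1.6000)·-21.0000 = -0.9844

(-0.0375, 0.0750, -0.9844)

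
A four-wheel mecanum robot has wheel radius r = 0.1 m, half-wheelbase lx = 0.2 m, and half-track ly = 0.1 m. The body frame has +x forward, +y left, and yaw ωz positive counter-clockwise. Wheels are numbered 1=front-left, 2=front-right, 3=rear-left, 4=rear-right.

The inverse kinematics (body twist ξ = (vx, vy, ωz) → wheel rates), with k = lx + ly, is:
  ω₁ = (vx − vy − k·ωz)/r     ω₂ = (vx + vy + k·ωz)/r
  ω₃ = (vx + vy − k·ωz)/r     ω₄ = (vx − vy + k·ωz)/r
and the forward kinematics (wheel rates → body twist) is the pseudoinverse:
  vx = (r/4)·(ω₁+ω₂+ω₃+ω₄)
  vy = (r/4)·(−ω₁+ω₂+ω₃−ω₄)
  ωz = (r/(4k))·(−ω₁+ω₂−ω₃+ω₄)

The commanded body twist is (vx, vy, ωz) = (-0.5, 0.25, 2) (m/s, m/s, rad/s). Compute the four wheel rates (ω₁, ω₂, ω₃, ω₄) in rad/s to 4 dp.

k = lx + ly = 0.2 + 0.1 = 0.3000;  k·ωz = 0.3000·2 = 0.6000
ω₁ (FL) = (vx − vy − k·ωz)/r = -1.3500/0.1 = -13.5000
ω₂ (FR) = (vx + vy + k·ωz)/r = 0.3500/0.1 = 3.5000
ω₃ (RL) = (vx + vy − k·ωz)/r = -0.8500/0.1 = -8.5000
ω₄ (RR) = (vx − vy + k·ωz)/r = -0.1500/0.1 = -1.5000

(-13.5000, 3.5000, -8.5000, -1.5000)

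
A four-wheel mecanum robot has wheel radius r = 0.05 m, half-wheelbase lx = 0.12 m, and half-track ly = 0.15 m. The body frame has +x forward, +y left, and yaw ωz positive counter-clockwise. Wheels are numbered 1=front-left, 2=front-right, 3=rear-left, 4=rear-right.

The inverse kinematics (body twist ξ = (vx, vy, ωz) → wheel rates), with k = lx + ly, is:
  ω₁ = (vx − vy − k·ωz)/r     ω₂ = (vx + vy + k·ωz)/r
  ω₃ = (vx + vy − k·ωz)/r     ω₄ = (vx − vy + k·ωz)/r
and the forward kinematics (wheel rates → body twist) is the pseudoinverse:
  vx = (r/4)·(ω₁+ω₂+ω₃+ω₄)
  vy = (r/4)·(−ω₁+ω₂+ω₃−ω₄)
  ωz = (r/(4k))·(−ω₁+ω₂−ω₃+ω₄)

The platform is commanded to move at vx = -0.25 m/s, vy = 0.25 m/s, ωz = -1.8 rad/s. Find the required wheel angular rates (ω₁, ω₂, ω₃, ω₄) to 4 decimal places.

(-0.2800, -9.7200, 9.7200, -19.7200)

k = lx + ly = 0.12 + 0.15 = 0.2700;  k·ωz = 0.2700·-1.8 = -0.4860
ω₁ (FL) = (vx − vy − k·ωz)/r = -0.0140/0.05 = -0.2800
ω₂ (FR) = (vx + vy + k·ωz)/r = -0.4860/0.05 = -9.7200
ω₃ (RL) = (vx + vy − k·ωz)/r = 0.4860/0.05 = 9.7200
ω₄ (RR) = (vx − vy + k·ωz)/r = -0.9860/0.05 = -19.7200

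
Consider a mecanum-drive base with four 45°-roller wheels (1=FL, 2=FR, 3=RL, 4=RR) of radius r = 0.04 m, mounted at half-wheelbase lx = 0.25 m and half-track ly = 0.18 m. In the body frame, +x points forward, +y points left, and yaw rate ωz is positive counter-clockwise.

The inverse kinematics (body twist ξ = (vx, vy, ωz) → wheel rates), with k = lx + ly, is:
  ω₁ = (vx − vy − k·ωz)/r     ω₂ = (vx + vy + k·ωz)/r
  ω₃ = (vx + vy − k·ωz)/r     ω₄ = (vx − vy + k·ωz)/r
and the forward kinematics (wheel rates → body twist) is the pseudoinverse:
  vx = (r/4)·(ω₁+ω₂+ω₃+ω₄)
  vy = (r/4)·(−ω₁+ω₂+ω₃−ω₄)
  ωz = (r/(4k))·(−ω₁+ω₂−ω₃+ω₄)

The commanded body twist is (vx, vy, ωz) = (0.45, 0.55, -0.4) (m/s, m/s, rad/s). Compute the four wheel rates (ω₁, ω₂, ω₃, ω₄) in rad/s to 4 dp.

k = lx + ly = 0.25 + 0.18 = 0.4300;  k·ωz = 0.4300·-0.4 = -0.1720
ω₁ (FL) = (vx − vy − k·ωz)/r = 0.0720/0.04 = 1.8000
ω₂ (FR) = (vx + vy + k·ωz)/r = 0.8280/0.04 = 20.7000
ω₃ (RL) = (vx + vy − k·ωz)/r = 1.1720/0.04 = 29.3000
ω₄ (RR) = (vx − vy + k·ωz)/r = -0.2720/0.04 = -6.8000

(1.8000, 20.7000, 29.3000, -6.8000)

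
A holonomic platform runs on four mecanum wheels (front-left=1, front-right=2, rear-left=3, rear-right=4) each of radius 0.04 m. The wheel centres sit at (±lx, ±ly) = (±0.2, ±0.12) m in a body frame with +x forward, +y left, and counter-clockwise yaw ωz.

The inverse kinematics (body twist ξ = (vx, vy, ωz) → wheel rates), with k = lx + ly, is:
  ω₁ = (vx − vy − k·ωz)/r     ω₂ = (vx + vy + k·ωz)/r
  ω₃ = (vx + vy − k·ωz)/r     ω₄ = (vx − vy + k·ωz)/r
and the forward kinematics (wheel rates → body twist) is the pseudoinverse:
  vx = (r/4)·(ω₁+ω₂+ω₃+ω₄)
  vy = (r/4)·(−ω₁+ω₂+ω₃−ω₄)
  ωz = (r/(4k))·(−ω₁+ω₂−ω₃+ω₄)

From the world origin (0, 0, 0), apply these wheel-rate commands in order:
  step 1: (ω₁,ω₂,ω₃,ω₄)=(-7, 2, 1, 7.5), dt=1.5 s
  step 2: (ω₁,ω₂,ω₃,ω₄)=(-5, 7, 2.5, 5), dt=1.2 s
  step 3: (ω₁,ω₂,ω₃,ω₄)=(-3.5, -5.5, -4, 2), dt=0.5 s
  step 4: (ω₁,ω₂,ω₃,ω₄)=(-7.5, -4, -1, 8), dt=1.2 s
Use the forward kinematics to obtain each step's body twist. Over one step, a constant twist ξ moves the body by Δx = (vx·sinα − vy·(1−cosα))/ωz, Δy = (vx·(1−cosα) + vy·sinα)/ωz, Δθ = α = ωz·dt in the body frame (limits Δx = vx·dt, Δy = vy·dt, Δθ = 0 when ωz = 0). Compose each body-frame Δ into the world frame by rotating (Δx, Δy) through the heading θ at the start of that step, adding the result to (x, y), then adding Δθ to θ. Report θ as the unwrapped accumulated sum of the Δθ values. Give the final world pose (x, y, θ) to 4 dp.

(0.0904, 0.0908, 1.8016)

step 1: ξ=(vx,vy,ωz)=(0.0350, 0.0250, 0.4844), dt=1.5 → body Δ=(0.0350, 0.0525, 0.7266) → world pose (0.0350, 0.0525, 0.7266)
step 2: ξ=(vx,vy,ωz)=(0.0950, 0.0950, 0.4531), dt=1.2 → body Δ=(0.0782, 0.1387, 0.5437) → world pose (0.0013, 0.2082, 1.2703)
step 3: ξ=(vx,vy,ωz)=(-0.1100, -0.0800, 0.1250), dt=0.5 → body Δ=(-0.0537, -0.0417, 0.0625) → world pose (0.0252, 0.1445, 1.3328)
step 4: ξ=(vx,vy,ωz)=(-0.0450, -0.0550, 0.3906), dt=1.2 → body Δ=(-0.0369, -0.0760, 0.4688) → world pose (0.0904, 0.0908, 1.8016)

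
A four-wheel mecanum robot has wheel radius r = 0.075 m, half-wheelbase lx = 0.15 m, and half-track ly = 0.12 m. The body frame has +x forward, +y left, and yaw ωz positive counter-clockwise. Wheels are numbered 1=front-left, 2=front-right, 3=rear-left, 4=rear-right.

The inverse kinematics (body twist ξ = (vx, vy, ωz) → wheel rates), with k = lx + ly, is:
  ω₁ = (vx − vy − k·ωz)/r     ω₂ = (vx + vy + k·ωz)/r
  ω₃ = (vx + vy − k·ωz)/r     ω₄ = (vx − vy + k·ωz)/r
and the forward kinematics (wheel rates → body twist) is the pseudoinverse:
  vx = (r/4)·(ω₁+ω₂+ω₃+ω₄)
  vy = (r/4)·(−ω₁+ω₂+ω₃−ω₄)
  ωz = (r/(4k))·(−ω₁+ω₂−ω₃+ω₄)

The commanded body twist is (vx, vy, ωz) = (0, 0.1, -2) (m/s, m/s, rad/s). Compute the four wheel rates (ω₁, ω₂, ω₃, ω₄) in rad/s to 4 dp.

k = lx + ly = 0.15 + 0.12 = 0.2700;  k·ωz = 0.2700·-2 = -0.5400
ω₁ (FL) = (vx − vy − k·ωz)/r = 0.4400/0.075 = 5.8667
ω₂ (FR) = (vx + vy + k·ωz)/r = -0.4400/0.075 = -5.8667
ω₃ (RL) = (vx + vy − k·ωz)/r = 0.6400/0.075 = 8.5333
ω₄ (RR) = (vx − vy + k·ωz)/r = -0.6400/0.075 = -8.5333

(5.8667, -5.8667, 8.5333, -8.5333)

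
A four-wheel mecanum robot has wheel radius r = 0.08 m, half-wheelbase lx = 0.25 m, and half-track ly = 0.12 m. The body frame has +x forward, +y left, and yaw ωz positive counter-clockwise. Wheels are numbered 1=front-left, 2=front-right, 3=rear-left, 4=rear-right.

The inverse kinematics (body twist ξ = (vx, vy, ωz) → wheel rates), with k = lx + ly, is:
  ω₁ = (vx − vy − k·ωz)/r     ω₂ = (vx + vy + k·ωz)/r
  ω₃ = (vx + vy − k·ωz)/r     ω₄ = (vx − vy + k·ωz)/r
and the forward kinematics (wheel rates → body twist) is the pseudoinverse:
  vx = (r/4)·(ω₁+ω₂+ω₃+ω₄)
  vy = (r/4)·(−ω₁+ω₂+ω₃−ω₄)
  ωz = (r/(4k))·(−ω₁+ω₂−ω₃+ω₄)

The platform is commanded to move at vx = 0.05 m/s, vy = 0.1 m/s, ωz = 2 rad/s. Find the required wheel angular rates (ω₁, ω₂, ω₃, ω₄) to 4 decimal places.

k = lx + ly = 0.25 + 0.12 = 0.3700;  k·ωz = 0.3700·2 = 0.7400
ω₁ (FL) = (vx − vy − k·ωz)/r = -0.7900/0.08 = -9.8750
ω₂ (FR) = (vx + vy + k·ωz)/r = 0.8900/0.08 = 11.1250
ω₃ (RL) = (vx + vy − k·ωz)/r = -0.5900/0.08 = -7.3750
ω₄ (RR) = (vx − vy + k·ωz)/r = 0.6900/0.08 = 8.6250

(-9.8750, 11.1250, -7.3750, 8.6250)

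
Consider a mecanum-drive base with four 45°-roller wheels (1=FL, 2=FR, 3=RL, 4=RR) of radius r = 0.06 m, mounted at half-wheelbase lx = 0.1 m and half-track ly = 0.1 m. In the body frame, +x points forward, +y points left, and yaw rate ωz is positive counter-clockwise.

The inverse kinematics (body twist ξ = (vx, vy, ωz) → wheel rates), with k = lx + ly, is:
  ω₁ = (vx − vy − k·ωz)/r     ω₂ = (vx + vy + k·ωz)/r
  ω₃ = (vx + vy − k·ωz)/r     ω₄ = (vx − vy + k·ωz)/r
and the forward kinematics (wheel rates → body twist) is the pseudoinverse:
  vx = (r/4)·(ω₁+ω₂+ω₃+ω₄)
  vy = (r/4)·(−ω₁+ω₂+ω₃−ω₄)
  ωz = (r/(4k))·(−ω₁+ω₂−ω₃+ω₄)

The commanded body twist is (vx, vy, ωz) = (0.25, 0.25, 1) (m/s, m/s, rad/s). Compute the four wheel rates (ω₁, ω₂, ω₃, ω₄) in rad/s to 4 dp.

(-3.3333, 11.6667, 5.0000, 3.3333)

k = lx + ly = 0.1 + 0.1 = 0.2000;  k·ωz = 0.2000·1 = 0.2000
ω₁ (FL) = (vx − vy − k·ωz)/r = -0.2000/0.06 = -3.3333
ω₂ (FR) = (vx + vy + k·ωz)/r = 0.7000/0.06 = 11.6667
ω₃ (RL) = (vx + vy − k·ωz)/r = 0.3000/0.06 = 5.0000
ω₄ (RR) = (vx − vy + k·ωz)/r = 0.2000/0.06 = 3.3333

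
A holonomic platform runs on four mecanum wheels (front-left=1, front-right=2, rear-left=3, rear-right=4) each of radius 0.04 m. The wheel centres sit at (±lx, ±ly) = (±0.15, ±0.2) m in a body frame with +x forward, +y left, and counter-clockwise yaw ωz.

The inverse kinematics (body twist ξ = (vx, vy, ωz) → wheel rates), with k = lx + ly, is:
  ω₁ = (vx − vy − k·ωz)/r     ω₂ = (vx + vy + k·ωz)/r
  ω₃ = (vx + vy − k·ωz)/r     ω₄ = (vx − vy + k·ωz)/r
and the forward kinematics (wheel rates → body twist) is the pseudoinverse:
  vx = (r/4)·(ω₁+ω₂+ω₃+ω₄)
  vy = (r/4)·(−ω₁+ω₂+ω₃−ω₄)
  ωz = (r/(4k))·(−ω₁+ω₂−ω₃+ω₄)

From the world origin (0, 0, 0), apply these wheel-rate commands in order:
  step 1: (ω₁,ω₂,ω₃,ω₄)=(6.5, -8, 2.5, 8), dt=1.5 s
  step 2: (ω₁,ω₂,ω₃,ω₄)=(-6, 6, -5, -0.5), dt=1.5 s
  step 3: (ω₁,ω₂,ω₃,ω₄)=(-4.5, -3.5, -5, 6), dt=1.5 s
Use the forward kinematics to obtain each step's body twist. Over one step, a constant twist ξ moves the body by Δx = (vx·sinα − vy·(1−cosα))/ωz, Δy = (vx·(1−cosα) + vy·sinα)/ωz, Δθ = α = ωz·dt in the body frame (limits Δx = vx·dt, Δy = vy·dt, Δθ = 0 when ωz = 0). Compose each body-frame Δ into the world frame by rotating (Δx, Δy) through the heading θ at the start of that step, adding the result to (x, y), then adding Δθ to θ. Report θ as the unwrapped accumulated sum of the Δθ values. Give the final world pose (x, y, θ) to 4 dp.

step 1: ξ=(vx,vy,ωz)=(0.0900, -0.2000, -0.2571), dt=1.5 → body Δ=(0.0745, -0.3183, -0.3857) → world pose (0.0745, -0.3183, -0.3857)
step 2: ξ=(vx,vy,ωz)=(-0.0550, 0.0750, 0.4714), dt=1.5 → body Δ=(-0.1139, 0.0754, 0.7071) → world pose (-0.0027, -0.2056, 0.3214)
step 3: ξ=(vx,vy,ωz)=(-0.0700, -0.1000, 0.3429), dt=1.5 → body Δ=(-0.0627, -0.1699, 0.5143) → world pose (-0.0085, -0.3866, 0.8357)

(-0.0085, -0.3866, 0.8357)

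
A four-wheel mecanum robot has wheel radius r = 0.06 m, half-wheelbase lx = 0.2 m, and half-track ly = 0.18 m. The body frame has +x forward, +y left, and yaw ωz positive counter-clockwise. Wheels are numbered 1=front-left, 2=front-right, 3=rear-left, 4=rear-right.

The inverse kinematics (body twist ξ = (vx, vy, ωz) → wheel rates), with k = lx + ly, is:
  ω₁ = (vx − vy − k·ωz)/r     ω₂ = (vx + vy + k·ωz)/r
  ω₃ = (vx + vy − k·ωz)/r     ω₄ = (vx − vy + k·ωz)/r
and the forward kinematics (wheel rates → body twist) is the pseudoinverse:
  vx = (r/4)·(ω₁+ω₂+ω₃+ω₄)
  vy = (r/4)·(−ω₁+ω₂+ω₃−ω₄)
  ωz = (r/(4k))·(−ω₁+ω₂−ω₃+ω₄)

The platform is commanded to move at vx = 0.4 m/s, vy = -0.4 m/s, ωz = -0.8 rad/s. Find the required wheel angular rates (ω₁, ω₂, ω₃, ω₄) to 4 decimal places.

(18.4000, -5.0667, 5.0667, 8.2667)

k = lx + ly = 0.2 + 0.18 = 0.3800;  k·ωz = 0.3800·-0.8 = -0.3040
ω₁ (FL) = (vx − vy − k·ωz)/r = 1.1040/0.06 = 18.4000
ω₂ (FR) = (vx + vy + k·ωz)/r = -0.3040/0.06 = -5.0667
ω₃ (RL) = (vx + vy − k·ωz)/r = 0.3040/0.06 = 5.0667
ω₄ (RR) = (vx − vy + k·ωz)/r = 0.4960/0.06 = 8.2667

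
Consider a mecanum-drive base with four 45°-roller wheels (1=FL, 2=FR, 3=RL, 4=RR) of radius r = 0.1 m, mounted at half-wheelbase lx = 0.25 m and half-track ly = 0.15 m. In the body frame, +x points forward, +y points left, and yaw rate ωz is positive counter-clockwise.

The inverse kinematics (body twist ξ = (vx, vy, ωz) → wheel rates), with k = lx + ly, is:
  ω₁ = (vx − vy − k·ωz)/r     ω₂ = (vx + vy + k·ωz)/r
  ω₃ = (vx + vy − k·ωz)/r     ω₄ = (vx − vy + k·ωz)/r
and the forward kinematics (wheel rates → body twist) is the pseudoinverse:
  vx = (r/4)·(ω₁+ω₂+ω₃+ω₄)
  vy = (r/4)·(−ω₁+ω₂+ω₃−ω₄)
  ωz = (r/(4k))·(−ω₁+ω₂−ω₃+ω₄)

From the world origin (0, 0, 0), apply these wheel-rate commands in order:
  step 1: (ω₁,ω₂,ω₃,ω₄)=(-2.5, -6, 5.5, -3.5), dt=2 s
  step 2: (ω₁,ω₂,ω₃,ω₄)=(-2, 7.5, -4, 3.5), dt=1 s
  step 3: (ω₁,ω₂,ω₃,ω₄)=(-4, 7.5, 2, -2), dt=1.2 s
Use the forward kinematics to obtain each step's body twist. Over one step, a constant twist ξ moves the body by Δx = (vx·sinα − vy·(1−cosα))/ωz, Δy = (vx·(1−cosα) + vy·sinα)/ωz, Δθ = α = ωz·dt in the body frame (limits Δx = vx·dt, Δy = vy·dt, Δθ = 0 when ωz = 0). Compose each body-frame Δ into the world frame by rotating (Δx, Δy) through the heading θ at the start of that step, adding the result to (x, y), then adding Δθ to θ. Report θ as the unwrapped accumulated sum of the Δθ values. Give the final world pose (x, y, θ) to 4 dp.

(0.2694, 0.7300, 0.0625)

step 1: ξ=(vx,vy,ωz)=(-0.1625, 0.1375, -0.7812), dt=2.0 → body Δ=(-0.0335, 0.3823, -1.5625) → world pose (-0.0335, 0.3823, -1.5625)
step 2: ξ=(vx,vy,ωz)=(0.1250, 0.0500, 1.0625), dt=1.0 → body Δ=(0.0786, 0.1015, 1.0625) → world pose (0.0687, 0.3045, -0.5000)
step 3: ξ=(vx,vy,ωz)=(0.0875, 0.3875, 0.4688), dt=1.2 → body Δ=(-0.0278, 0.4696, 0.5625) → world pose (0.2694, 0.7300, 0.0625)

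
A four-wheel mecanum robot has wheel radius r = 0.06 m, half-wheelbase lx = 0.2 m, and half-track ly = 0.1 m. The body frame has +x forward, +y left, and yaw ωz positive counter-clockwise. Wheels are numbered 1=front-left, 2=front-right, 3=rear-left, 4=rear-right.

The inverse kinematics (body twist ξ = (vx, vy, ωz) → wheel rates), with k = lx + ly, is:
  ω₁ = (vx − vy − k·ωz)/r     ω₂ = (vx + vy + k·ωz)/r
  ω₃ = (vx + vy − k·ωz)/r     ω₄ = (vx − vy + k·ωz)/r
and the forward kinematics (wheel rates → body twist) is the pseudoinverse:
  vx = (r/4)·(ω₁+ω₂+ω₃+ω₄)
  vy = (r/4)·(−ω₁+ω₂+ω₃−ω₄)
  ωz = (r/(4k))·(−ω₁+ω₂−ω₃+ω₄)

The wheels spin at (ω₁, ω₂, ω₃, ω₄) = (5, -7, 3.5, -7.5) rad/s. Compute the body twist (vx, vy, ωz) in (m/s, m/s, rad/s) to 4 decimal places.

(-0.0900, -0.0150, -1.1500)

k = lx + ly = 0.2 + 0.1 = 0.3000
ω₁+ω₂+ω₃+ω₄ = -6.0000  →  vx = (0.06/4)·-6.0000 = -0.0900
−ω₁+ω₂+ω₃−ω₄ = -1.0000  →  vy = (0.06/4)·-1.0000 = -0.0150
−ω₁+ω₂−ω₃+ω₄ = -23.0000  →  ωz = (0.06/1.2000)·-23.0000 = -1.1500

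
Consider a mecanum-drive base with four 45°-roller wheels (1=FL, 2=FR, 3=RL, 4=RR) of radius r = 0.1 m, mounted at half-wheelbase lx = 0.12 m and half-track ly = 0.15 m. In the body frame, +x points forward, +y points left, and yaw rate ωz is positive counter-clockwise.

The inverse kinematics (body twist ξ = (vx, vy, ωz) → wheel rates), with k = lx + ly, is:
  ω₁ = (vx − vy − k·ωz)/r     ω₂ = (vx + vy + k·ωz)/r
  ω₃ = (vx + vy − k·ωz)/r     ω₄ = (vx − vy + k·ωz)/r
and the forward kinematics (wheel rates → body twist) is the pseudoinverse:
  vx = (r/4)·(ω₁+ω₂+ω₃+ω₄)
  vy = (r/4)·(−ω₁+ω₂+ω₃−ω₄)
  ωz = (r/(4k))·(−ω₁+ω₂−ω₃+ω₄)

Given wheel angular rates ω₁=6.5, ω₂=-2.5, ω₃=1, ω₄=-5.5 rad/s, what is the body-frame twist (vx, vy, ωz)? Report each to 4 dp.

(-0.0125, -0.0625, -1.4352)

k = lx + ly = 0.12 + 0.15 = 0.2700
ω₁+ω₂+ω₃+ω₄ = -0.5000  →  vx = (0.1/4)·-0.5000 = -0.0125
−ω₁+ω₂+ω₃−ω₄ = -2.5000  →  vy = (0.1/4)·-2.5000 = -0.0625
−ω₁+ω₂−ω₃+ω₄ = -15.5000  →  ωz = (0.1/1.0800)·-15.5000 = -1.4352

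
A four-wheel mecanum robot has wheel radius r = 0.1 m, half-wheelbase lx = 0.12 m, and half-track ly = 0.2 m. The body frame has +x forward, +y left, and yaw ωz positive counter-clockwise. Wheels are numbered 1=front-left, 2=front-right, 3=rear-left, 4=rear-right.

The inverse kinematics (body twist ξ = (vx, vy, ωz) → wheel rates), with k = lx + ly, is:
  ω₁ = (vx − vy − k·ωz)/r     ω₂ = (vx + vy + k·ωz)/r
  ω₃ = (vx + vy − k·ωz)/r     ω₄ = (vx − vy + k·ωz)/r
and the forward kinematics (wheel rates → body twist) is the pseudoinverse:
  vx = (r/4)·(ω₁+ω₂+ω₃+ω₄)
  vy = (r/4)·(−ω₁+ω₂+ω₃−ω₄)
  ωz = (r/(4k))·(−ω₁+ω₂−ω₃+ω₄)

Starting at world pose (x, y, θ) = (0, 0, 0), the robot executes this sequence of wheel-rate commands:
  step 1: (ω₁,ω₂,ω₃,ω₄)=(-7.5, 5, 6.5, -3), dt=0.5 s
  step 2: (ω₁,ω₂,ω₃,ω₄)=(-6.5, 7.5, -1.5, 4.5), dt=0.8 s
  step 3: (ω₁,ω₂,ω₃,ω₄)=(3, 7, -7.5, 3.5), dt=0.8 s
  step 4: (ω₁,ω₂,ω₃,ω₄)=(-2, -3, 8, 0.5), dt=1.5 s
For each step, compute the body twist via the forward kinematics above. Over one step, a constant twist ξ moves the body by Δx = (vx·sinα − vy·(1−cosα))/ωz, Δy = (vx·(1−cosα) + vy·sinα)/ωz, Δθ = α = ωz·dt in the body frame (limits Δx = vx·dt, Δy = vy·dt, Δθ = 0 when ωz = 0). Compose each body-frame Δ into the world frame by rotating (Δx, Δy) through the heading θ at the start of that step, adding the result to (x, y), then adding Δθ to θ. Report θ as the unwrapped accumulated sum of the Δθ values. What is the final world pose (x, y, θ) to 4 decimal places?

step 1: ξ=(vx,vy,ωz)=(0.0250, 0.5500, 0.2344), dt=0.5 → body Δ=(-0.0036, 0.2751, 0.1172) → world pose (-0.0036, 0.2751, 0.1172)
step 2: ξ=(vx,vy,ωz)=(0.1000, 0.2000, 1.5625), dt=0.8 → body Δ=(-0.0269, 0.1653, 1.2500) → world pose (-0.0497, 0.4361, 1.3672)
step 3: ξ=(vx,vy,ωz)=(0.1500, -0.1750, 1.1719), dt=0.8 → body Δ=(0.1641, -0.0681, 0.9375) → world pose (0.0502, 0.5831, 2.3047)
step 4: ξ=(vx,vy,ωz)=(0.0875, 0.1625, -0.6641), dt=1.5 → body Δ=(0.2223, 0.1453, -0.9961) → world pose (-0.2065, 0.6509, 1.3086)

(-0.2065, 0.6509, 1.3086)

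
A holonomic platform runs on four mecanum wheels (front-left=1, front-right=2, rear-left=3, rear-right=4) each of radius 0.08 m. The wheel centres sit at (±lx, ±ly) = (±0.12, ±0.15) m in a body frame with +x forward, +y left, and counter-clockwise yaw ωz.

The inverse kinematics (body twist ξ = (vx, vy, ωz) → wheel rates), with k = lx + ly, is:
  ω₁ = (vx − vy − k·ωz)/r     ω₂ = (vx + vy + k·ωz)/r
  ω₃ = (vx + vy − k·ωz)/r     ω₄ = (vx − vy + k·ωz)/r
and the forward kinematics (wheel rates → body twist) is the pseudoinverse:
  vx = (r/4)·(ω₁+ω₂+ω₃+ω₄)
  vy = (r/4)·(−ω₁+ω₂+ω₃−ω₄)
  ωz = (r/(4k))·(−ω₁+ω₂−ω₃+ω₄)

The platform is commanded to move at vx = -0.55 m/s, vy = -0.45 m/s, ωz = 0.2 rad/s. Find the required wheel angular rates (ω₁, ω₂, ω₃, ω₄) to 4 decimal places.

k = lx + ly = 0.12 + 0.15 = 0.2700;  k·ωz = 0.2700·0.2 = 0.0540
ω₁ (FL) = (vx − vy − k·ωz)/r = -0.1540/0.08 = -1.9250
ω₂ (FR) = (vx + vy + k·ωz)/r = -0.9460/0.08 = -11.8250
ω₃ (RL) = (vx + vy − k·ωz)/r = -1.0540/0.08 = -13.1750
ω₄ (RR) = (vx − vy + k·ωz)/r = -0.0460/0.08 = -0.5750

(-1.9250, -11.8250, -13.1750, -0.5750)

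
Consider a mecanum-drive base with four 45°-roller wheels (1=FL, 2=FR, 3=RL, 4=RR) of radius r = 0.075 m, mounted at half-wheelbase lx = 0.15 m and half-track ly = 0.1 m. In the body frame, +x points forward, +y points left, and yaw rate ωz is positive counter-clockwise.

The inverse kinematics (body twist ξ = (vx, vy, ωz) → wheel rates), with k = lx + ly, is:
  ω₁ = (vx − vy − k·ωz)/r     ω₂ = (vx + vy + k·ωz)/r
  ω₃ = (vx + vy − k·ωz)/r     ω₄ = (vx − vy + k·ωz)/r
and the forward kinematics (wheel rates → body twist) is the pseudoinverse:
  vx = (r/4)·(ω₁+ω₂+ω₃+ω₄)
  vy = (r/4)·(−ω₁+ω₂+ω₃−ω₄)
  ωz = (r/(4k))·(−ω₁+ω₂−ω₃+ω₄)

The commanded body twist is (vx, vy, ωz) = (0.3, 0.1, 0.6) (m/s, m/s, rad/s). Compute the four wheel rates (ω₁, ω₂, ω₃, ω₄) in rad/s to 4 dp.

k = lx + ly = 0.15 + 0.1 = 0.2500;  k·ωz = 0.2500·0.6 = 0.1500
ω₁ (FL) = (vx − vy − k·ωz)/r = 0.0500/0.075 = 0.6667
ω₂ (FR) = (vx + vy + k·ωz)/r = 0.5500/0.075 = 7.3333
ω₃ (RL) = (vx + vy − k·ωz)/r = 0.2500/0.075 = 3.3333
ω₄ (RR) = (vx − vy + k·ωz)/r = 0.3500/0.075 = 4.6667

(0.6667, 7.3333, 3.3333, 4.6667)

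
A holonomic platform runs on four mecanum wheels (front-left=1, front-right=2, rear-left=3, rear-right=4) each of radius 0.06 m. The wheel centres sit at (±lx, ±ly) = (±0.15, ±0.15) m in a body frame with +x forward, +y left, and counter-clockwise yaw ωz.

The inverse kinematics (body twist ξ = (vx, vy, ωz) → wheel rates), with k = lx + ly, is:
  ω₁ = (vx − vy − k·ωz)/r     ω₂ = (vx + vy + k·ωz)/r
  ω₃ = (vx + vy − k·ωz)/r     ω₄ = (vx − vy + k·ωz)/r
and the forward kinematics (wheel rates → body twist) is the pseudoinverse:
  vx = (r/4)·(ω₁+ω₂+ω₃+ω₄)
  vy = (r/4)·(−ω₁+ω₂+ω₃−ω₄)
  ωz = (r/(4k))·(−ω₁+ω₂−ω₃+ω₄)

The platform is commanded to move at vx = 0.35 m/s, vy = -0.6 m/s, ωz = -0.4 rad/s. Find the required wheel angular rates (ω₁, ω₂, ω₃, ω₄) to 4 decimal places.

k = lx + ly = 0.15 + 0.15 = 0.3000;  k·ωz = 0.3000·-0.4 = -0.1200
ω₁ (FL) = (vx − vy − k·ωz)/r = 1.0700/0.06 = 17.8333
ω₂ (FR) = (vx + vy + k·ωz)/r = -0.3700/0.06 = -6.1667
ω₃ (RL) = (vx + vy − k·ωz)/r = -0.1300/0.06 = -2.1667
ω₄ (RR) = (vx − vy + k·ωz)/r = 0.8300/0.06 = 13.8333

(17.8333, -6.1667, -2.1667, 13.8333)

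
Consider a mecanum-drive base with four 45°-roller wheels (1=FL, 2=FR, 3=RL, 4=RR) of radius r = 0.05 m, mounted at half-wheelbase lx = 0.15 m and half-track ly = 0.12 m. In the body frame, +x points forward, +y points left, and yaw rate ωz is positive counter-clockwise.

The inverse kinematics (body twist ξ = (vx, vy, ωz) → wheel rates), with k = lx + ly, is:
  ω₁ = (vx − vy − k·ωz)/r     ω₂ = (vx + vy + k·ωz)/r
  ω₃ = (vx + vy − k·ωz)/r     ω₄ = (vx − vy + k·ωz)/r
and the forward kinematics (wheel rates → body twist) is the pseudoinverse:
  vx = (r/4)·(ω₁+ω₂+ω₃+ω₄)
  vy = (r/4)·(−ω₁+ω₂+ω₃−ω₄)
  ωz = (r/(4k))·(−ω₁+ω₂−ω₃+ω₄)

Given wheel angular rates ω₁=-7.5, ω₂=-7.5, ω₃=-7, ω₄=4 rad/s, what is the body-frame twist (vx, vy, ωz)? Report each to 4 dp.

(-0.2250, -0.1375, 0.5093)

k = lx + ly = 0.15 + 0.12 = 0.2700
ω₁+ω₂+ω₃+ω₄ = -18.0000  →  vx = (0.05/4)·-18.0000 = -0.2250
−ω₁+ω₂+ω₃−ω₄ = -11.0000  →  vy = (0.05/4)·-11.0000 = -0.1375
−ω₁+ω₂−ω₃+ω₄ = 11.0000  →  ωz = (0.05/1.0800)·11.0000 = 0.5093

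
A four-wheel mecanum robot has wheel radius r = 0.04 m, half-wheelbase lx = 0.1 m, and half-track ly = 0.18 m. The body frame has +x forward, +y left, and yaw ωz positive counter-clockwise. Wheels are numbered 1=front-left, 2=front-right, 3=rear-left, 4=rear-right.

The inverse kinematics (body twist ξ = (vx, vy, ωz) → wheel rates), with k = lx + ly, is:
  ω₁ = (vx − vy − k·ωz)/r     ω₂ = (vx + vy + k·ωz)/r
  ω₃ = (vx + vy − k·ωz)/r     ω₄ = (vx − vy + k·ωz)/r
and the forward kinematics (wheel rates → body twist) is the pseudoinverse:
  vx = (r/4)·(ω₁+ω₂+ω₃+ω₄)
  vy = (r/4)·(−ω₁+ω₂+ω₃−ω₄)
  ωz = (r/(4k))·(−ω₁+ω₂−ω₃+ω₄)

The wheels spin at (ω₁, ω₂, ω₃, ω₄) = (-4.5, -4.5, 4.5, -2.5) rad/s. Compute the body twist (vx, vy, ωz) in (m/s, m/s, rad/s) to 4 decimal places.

(-0.0700, 0.0700, -0.2500)

k = lx + ly = 0.1 + 0.18 = 0.2800
ω₁+ω₂+ω₃+ω₄ = -7.0000  →  vx = (0.04/4)·-7.0000 = -0.0700
−ω₁+ω₂+ω₃−ω₄ = 7.0000  →  vy = (0.04/4)·7.0000 = 0.0700
−ω₁+ω₂−ω₃+ω₄ = -7.0000  →  ωz = (0.04/1.1200)·-7.0000 = -0.2500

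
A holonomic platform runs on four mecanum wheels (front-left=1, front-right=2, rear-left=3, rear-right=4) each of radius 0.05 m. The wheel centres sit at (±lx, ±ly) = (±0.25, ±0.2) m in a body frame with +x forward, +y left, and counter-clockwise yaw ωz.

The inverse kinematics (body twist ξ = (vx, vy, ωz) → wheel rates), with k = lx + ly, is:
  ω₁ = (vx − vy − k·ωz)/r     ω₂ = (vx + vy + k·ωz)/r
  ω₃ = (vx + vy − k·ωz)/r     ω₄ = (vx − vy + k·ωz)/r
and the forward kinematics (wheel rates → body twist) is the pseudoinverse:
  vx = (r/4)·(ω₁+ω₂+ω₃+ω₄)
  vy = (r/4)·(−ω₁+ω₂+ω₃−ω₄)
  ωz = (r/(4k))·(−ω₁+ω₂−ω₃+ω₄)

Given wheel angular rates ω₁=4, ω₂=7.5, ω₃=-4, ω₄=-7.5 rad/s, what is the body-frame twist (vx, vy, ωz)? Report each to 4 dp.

(0.0000, 0.0875, 0.0000)

k = lx + ly = 0.25 + 0.2 = 0.4500
ω₁+ω₂+ω₃+ω₄ = 0.0000  →  vx = (0.05/4)·0.0000 = 0.0000
−ω₁+ω₂+ω₃−ω₄ = 7.0000  →  vy = (0.05/4)·7.0000 = 0.0875
−ω₁+ω₂−ω₃+ω₄ = 0.0000  →  ωz = (0.05/1.8000)·0.0000 = 0.0000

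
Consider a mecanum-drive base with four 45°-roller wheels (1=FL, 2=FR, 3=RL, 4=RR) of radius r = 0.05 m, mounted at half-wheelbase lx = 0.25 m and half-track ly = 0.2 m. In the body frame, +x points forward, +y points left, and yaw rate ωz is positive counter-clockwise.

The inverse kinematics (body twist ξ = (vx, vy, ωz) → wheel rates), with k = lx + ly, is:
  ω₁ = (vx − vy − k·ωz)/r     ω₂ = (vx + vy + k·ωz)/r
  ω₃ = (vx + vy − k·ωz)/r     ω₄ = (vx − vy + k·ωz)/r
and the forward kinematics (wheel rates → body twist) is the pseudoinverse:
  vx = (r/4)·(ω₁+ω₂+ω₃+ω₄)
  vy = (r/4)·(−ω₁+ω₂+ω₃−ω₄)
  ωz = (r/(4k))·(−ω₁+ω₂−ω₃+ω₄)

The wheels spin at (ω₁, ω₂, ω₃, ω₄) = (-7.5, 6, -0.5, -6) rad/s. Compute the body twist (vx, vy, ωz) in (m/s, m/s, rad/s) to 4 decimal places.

(-0.1000, 0.2375, 0.2222)

k = lx + ly = 0.25 + 0.2 = 0.4500
ω₁+ω₂+ω₃+ω₄ = -8.0000  →  vx = (0.05/4)·-8.0000 = -0.1000
−ω₁+ω₂+ω₃−ω₄ = 19.0000  →  vy = (0.05/4)·19.0000 = 0.2375
−ω₁+ω₂−ω₃+ω₄ = 8.0000  →  ωz = (0.05/1.8000)·8.0000 = 0.2222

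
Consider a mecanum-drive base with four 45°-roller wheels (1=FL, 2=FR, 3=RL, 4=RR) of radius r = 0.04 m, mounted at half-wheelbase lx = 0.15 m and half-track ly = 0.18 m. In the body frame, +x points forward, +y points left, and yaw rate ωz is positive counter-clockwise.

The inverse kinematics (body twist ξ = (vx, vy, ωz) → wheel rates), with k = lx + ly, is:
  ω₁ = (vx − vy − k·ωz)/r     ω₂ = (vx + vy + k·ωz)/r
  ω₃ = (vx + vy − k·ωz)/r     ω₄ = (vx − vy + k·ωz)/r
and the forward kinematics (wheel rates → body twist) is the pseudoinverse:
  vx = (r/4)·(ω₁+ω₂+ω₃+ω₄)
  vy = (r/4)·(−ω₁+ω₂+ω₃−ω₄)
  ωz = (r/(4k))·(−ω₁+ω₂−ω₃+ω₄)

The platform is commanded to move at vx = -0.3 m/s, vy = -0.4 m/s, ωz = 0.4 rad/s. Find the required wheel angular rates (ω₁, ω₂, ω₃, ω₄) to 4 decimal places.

k = lx + ly = 0.15 + 0.18 = 0.3300;  k·ωz = 0.3300·0.4 = 0.1320
ω₁ (FL) = (vx − vy − k·ωz)/r = -0.0320/0.04 = -0.8000
ω₂ (FR) = (vx + vy + k·ωz)/r = -0.5680/0.04 = -14.2000
ω₃ (RL) = (vx + vy − k·ωz)/r = -0.8320/0.04 = -20.8000
ω₄ (RR) = (vx − vy + k·ωz)/r = 0.2320/0.04 = 5.8000

(-0.8000, -14.2000, -20.8000, 5.8000)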